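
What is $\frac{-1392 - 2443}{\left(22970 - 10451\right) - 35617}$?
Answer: $\frac{3835}{23098} \approx 0.16603$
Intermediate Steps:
$\frac{-1392 - 2443}{\left(22970 - 10451\right) - 35617} = - \frac{3835}{12519 - 35617} = - \frac{3835}{-23098} = \left(-3835\right) \left(- \frac{1}{23098}\right) = \frac{3835}{23098}$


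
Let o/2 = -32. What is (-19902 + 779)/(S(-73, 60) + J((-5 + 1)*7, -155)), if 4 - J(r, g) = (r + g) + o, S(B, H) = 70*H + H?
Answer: -1471/347 ≈ -4.2392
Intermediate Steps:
o = -64 (o = 2*(-32) = -64)
S(B, H) = 71*H
J(r, g) = 68 - g - r (J(r, g) = 4 - ((r + g) - 64) = 4 - ((g + r) - 64) = 4 - (-64 + g + r) = 4 + (64 - g - r) = 68 - g - r)
(-19902 + 779)/(S(-73, 60) + J((-5 + 1)*7, -155)) = (-19902 + 779)/(71*60 + (68 - 1*(-155) - (-5 + 1)*7)) = -19123/(4260 + (68 + 155 - (-4)*7)) = -19123/(4260 + (68 + 155 - 1*(-28))) = -19123/(4260 + (68 + 155 + 28)) = -19123/(4260 + 251) = -19123/4511 = -19123*1/4511 = -1471/347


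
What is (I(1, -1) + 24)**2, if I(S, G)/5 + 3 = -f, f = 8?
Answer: 961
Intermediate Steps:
I(S, G) = -55 (I(S, G) = -15 + 5*(-1*8) = -15 + 5*(-8) = -15 - 40 = -55)
(I(1, -1) + 24)**2 = (-55 + 24)**2 = (-31)**2 = 961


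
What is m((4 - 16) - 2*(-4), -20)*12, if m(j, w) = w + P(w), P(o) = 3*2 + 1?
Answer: -156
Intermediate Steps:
P(o) = 7 (P(o) = 6 + 1 = 7)
m(j, w) = 7 + w (m(j, w) = w + 7 = 7 + w)
m((4 - 16) - 2*(-4), -20)*12 = (7 - 20)*12 = -13*12 = -156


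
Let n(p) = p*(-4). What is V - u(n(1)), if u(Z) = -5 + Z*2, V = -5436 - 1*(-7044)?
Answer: 1621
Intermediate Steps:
n(p) = -4*p
V = 1608 (V = -5436 + 7044 = 1608)
u(Z) = -5 + 2*Z
V - u(n(1)) = 1608 - (-5 + 2*(-4*1)) = 1608 - (-5 + 2*(-4)) = 1608 - (-5 - 8) = 1608 - 1*(-13) = 1608 + 13 = 1621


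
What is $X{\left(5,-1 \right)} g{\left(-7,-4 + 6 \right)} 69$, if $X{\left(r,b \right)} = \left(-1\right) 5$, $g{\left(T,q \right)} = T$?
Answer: $2415$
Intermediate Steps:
$X{\left(r,b \right)} = -5$
$X{\left(5,-1 \right)} g{\left(-7,-4 + 6 \right)} 69 = \left(-5\right) \left(-7\right) 69 = 35 \cdot 69 = 2415$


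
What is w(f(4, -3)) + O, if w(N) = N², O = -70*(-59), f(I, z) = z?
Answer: 4139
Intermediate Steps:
O = 4130
w(f(4, -3)) + O = (-3)² + 4130 = 9 + 4130 = 4139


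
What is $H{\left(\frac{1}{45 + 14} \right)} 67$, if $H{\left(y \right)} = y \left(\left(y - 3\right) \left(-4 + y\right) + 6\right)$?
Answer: $\frac{4170482}{205379} \approx 20.306$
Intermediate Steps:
$H{\left(y \right)} = y \left(6 + \left(-4 + y\right) \left(-3 + y\right)\right)$ ($H{\left(y \right)} = y \left(\left(-3 + y\right) \left(-4 + y\right) + 6\right) = y \left(\left(-4 + y\right) \left(-3 + y\right) + 6\right) = y \left(6 + \left(-4 + y\right) \left(-3 + y\right)\right)$)
$H{\left(\frac{1}{45 + 14} \right)} 67 = \frac{18 + \left(\frac{1}{45 + 14}\right)^{2} - \frac{7}{45 + 14}}{45 + 14} \cdot 67 = \frac{18 + \left(\frac{1}{59}\right)^{2} - \frac{7}{59}}{59} \cdot 67 = \frac{18 + \frac{1}{3481} - \frac{7}{59}}{59} \cdot 67 = \frac{1}{59} \cdot \frac{62246}{3481} \cdot 67 = \frac{62246}{205379} \cdot 67 = \frac{4170482}{205379}$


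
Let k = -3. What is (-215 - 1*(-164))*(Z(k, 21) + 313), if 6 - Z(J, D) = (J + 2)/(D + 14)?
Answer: -569466/35 ≈ -16270.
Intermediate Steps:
Z(J, D) = 6 - (2 + J)/(14 + D) (Z(J, D) = 6 - (J + 2)/(D + 14) = 6 - (2 + J)/(14 + D))
(-215 - 1*(-164))*(Z(k, 21) + 313) = (-215 - 1*(-164))*((82 - 1*(-3) + 6*21)/(14 + 21) + 313) = (-215 + 164)*((82 + 3 + 126)/35 + 313) = -51*((1/35)*211 + 313) = -51*(211/35 + 313) = -51*11166/35 = -569466/35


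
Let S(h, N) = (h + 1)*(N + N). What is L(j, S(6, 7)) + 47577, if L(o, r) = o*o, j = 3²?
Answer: 47658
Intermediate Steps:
j = 9
S(h, N) = 2*N*(1 + h) (S(h, N) = (1 + h)*(2*N) = 2*N*(1 + h))
L(o, r) = o²
L(j, S(6, 7)) + 47577 = 9² + 47577 = 81 + 47577 = 47658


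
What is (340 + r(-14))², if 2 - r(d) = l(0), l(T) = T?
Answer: 116964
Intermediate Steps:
r(d) = 2 (r(d) = 2 - 1*0 = 2 + 0 = 2)
(340 + r(-14))² = (340 + 2)² = 342² = 116964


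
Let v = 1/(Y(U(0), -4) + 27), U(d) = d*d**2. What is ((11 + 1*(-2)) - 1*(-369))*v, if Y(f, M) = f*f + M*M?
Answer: 378/43 ≈ 8.7907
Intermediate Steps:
U(d) = d**3
Y(f, M) = M**2 + f**2 (Y(f, M) = f**2 + M**2 = M**2 + f**2)
v = 1/43 (v = 1/(((-4)**2 + (0**3)**2) + 27) = 1/((16 + 0**2) + 27) = 1/((16 + 0) + 27) = 1/(16 + 27) = 1/43 ≈ 0.023256)
((11 + 1*(-2)) - 1*(-369))*v = ((11 + 1*(-2)) - 1*(-369))*(1/43) = ((11 - 2) + 369)*(1/43) = (9 + 369)*(1/43) = 378*(1/43) = 378/43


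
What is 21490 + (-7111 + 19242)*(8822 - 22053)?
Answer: -160483771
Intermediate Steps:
21490 + (-7111 + 19242)*(8822 - 22053) = 21490 + 12131*(-13231) = 21490 - 160505261 = -160483771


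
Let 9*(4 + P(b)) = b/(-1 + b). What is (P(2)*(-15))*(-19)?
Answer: -3230/3 ≈ -1076.7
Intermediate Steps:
P(b) = -4 + b/(9*(-1 + b)) (P(b) = -4 + (b/(-1 + b))/9 = -4 + b/(9*(-1 + b)))
(P(2)*(-15))*(-19) = (((36 - 35*2)/(9*(-1 + 2)))*(-15))*(-19) = (((⅑)*(36 - 70)/1)*(-15))*(-19) = (((⅑)*1*(-34))*(-15))*(-19) = -34/9*(-15)*(-19) = (170/3)*(-19) = -3230/3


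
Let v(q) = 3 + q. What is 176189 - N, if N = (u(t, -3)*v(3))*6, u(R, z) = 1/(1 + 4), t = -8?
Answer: 880909/5 ≈ 1.7618e+5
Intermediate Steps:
u(R, z) = 1/5
N = 36/5 (N = ((3 + 3)/5)*6 = ((1/5)*6)*6 = (6/5)*6 = 36/5 ≈ 7.2000)
176189 - N = 176189 - 1*36/5 = 176189 - 36/5 = 880909/5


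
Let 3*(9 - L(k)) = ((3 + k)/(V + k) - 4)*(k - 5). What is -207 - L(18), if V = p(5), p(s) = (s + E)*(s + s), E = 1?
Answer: -1393/6 ≈ -232.17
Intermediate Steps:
p(s) = 2*s*(1 + s) (p(s) = (s + 1)*(s + s) = (1 + s)*(2*s) = 2*s*(1 + s))
V = 60 (V = 2*5*(1 + 5) = 2*5*6 = 60)
L(k) = 9 - (-5 + k)*(-4 + (3 + k)/(60 + k))/3 (L(k) = 9 - ((3 + k)/(60 + k) - 4)*(k - 5)/3 = 9 - ((3 + k)/(60 + k) - 4)*(-5 + k)/3 = 9 - (-4 + (3 + k)/(60 + k))*(-5 + k)/3 = 9 - (-5 + k)*(-4 + (3 + k)/(60 + k))/3)
-207 - L(18) = -207 - (145 + 18**2 + 83*18)/(60 + 18) = -207 - (145 + 324 + 1494)/78 = -207 - 1963/78 = -207 - 1*151/6 = -207 - 151/6 = -1393/6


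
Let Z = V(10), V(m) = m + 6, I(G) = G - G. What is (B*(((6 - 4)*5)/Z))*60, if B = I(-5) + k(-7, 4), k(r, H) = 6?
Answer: 225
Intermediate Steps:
I(G) = 0
V(m) = 6 + m
Z = 16 (Z = 6 + 10 = 16)
B = 6 (B = 0 + 6 = 6)
(B*(((6 - 4)*5)/Z))*60 = (6*(((6 - 4)*5)/16))*60 = (6*((2*5)*(1/16)))*60 = (6*(10*(1/16)))*60 = (6*(5/8))*60 = (15/4)*60 = 225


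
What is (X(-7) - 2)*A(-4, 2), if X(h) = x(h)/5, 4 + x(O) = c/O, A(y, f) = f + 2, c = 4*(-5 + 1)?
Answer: -328/35 ≈ -9.3714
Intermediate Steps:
c = -16 (c = 4*(-4) = -16)
A(y, f) = 2 + f
x(O) = -4 - 16/O
X(h) = -⅘ - 16/(5*h) (X(h) = (-4 - 16/h)/5 = (-4 - 16/h)*(⅕) = -⅘ - 16/(5*h))
(X(-7) - 2)*A(-4, 2) = ((⅘)*(-4 - 1*(-7))/(-7) - 2)*(2 + 2) = ((⅘)*(-⅐)*(-4 + 7) - 2)*4 = ((⅘)*(-⅐)*3 - 2)*4 = (-12/35 - 2)*4 = -82/35*4 = -328/35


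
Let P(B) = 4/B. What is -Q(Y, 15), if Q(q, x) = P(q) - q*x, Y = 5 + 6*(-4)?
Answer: -5411/19 ≈ -284.79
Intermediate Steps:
Y = -19 (Y = 5 - 24 = -19)
Q(q, x) = 4/q - q*x
-Q(Y, 15) = -(4/(-19) - 1*(-19)*15) = -(4*(-1/19) + 285) = -(-4/19 + 285) = -1*5411/19 = -5411/19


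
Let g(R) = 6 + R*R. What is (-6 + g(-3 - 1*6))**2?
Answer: 6561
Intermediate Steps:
g(R) = 6 + R**2
(-6 + g(-3 - 1*6))**2 = (-6 + (6 + (-3 - 1*6)**2))**2 = (-6 + (6 + (-3 - 6)**2))**2 = (-6 + (6 + (-9)**2))**2 = (-6 + (6 + 81))**2 = (-6 + 87)**2 = 81**2 = 6561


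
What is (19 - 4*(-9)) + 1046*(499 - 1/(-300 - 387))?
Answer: 358621229/687 ≈ 5.2201e+5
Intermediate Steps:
(19 - 4*(-9)) + 1046*(499 - 1/(-300 - 387)) = (19 + 36) + 1046*(499 - 1/(-687)) = 55 + 1046*(499 - 1*(-1/687)) = 55 + 1046*(499 + 1/687) = 55 + 1046*(342814/687) = 55 + 358583444/687 = 358621229/687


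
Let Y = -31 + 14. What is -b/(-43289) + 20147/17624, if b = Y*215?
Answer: 807727763/762925336 ≈ 1.0587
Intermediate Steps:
Y = -17
b = -3655 (b = -17*215 = -3655)
-b/(-43289) + 20147/17624 = -1*(-3655)/(-43289) + 20147/17624 = 3655*(-1/43289) + 20147*(1/17624) = -3655/43289 + 20147/17624 = 807727763/762925336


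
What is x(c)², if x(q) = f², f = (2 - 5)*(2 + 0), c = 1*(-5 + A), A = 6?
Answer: 1296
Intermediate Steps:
c = 1 (c = 1*(-5 + 6) = 1*1 = 1)
f = -6 (f = -3*2 = -6)
x(q) = 36 (x(q) = (-6)² = 36)
x(c)² = 36² = 1296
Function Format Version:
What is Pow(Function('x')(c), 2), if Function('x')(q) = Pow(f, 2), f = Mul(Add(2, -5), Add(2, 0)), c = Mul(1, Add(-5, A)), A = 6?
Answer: 1296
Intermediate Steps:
c = 1 (c = Mul(1, Add(-5, 6)) = Mul(1, 1) = 1)
f = -6 (f = Mul(-3, 2) = -6)
Function('x')(q) = 36 (Function('x')(q) = Pow(-6, 2) = 36)
Pow(Function('x')(c), 2) = Pow(36, 2) = 1296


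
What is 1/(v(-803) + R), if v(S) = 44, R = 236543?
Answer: 1/236587 ≈ 4.2268e-6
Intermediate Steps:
1/(v(-803) + R) = 1/(44 + 236543) = 1/236587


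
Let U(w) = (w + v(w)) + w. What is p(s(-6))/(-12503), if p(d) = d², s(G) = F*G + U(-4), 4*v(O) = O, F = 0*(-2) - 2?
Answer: -9/12503 ≈ -0.00071983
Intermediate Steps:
F = -2 (F = 0 - 2 = -2)
v(O) = O/4
U(w) = 9*w/4 (U(w) = (w + w/4) + w = 5*w/4 + w = 9*w/4)
s(G) = -9 - 2*G (s(G) = -2*G + (9/4)*(-4) = -2*G - 9 = -9 - 2*G)
p(s(-6))/(-12503) = (-9 - 2*(-6))²/(-12503) = (-9 + 12)²*(-1/12503) = 3²*(-1/12503) = 9*(-1/12503) = -9/12503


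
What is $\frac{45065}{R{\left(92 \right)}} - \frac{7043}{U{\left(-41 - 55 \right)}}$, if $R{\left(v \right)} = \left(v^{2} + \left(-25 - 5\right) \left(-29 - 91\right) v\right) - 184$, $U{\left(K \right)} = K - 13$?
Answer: $\frac{479173945}{7400664} \approx 64.747$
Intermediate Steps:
$U{\left(K \right)} = -13 + K$ ($U{\left(K \right)} = K - 13 = -13 + K$)
$R{\left(v \right)} = -184 + v^{2} + 3600 v$ ($R{\left(v \right)} = \left(v^{2} + \left(-30\right) \left(-120\right) v\right) - 184 = \left(v^{2} + 3600 v\right) - 184 = -184 + v^{2} + 3600 v$)
$\frac{45065}{R{\left(92 \right)}} - \frac{7043}{U{\left(-41 - 55 \right)}} = \frac{45065}{-184 + 92^{2} + 3600 \cdot 92} - \frac{7043}{-13 - 96} = \frac{45065}{-184 + 8464 + 331200} - \frac{7043}{-13 - 96} = \frac{45065}{339480} - \frac{7043}{-13 - 96} = 45065 \cdot \frac{1}{339480} - \frac{7043}{-109} = \frac{9013}{67896} - - \frac{7043}{109} = \frac{9013}{67896} + \frac{7043}{109} = \frac{479173945}{7400664}$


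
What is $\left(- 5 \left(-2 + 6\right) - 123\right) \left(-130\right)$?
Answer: $18590$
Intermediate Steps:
$\left(- 5 \left(-2 + 6\right) - 123\right) \left(-130\right) = \left(\left(-5\right) 4 - 123\right) \left(-130\right) = \left(-20 - 123\right) \left(-130\right) = \left(-143\right) \left(-130\right) = 18590$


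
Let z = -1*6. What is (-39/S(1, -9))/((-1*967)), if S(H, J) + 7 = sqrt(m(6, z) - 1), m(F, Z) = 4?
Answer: -273/44482 - 39*sqrt(3)/44482 ≈ -0.0076559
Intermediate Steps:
z = -6
S(H, J) = -7 + sqrt(3) (S(H, J) = -7 + sqrt(4 - 1) = -7 + sqrt(3))
(-39/S(1, -9))/((-1*967)) = (-39/(-7 + sqrt(3)))/((-1*967)) = -39/(-7 + sqrt(3))/(-967) = -39/(-7 + sqrt(3))*(-1/967) = 39/(967*(-7 + sqrt(3)))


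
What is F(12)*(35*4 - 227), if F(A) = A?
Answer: -1044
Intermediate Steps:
F(12)*(35*4 - 227) = 12*(35*4 - 227) = 12*(140 - 227) = 12*(-87) = -1044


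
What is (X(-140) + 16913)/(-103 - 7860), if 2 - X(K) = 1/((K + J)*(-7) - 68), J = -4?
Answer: -15900099/7485220 ≈ -2.1242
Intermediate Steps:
X(K) = 2 - 1/(-40 - 7*K) (X(K) = 2 - 1/((K - 4)*(-7) - 68) = 2 - 1/((-4 + K)*(-7) - 68) = 2 - 1/((28 - 7*K) - 68) = 2 - 1/(-40 - 7*K))
(X(-140) + 16913)/(-103 - 7860) = ((81 + 14*(-140))/(40 + 7*(-140)) + 16913)/(-103 - 7860) = ((81 - 1960)/(40 - 980) + 16913)/(-7963) = (-1879/(-940) + 16913)*(-1/7963) = (-1/940*(-1879) + 16913)*(-1/7963) = (1879/940 + 16913)*(-1/7963) = (15900099/940)*(-1/7963) = -15900099/7485220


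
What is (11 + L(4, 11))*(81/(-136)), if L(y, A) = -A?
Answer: 0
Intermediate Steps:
(11 + L(4, 11))*(81/(-136)) = (11 - 1*11)*(81/(-136)) = (11 - 11)*(81*(-1/136)) = 0*(-81/136) = 0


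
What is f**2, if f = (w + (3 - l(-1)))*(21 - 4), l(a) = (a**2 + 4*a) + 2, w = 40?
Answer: 559504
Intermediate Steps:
l(a) = 2 + a**2 + 4*a
f = 748 (f = (40 + (3 - (2 + (-1)**2 + 4*(-1))))*(21 - 4) = (40 + (3 - (2 + 1 - 4)))*17 = (40 + (3 - 1*(-1)))*17 = (40 + (3 + 1))*17 = (40 + 4)*17 = 44*17 = 748)
f**2 = 748**2 = 559504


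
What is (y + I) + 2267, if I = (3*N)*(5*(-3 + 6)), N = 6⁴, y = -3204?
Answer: 57383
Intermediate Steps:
N = 1296
I = 58320 (I = (3*1296)*(5*(-3 + 6)) = 3888*(5*3) = 3888*15 = 58320)
(y + I) + 2267 = (-3204 + 58320) + 2267 = 55116 + 2267 = 57383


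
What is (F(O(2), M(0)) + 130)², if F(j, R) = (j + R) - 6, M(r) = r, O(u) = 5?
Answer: 16641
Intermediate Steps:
F(j, R) = -6 + R + j (F(j, R) = (R + j) - 6 = -6 + R + j)
(F(O(2), M(0)) + 130)² = ((-6 + 0 + 5) + 130)² = (-1 + 130)² = 129² = 16641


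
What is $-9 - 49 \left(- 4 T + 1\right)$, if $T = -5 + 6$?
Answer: $138$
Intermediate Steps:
$T = 1$
$-9 - 49 \left(- 4 T + 1\right) = -9 - 49 \left(\left(-4\right) 1 + 1\right) = -9 - 49 \left(-4 + 1\right) = -9 - -147 = -9 + 147 = 138$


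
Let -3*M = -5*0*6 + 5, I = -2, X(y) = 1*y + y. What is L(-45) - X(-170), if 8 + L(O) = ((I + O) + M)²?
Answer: 24304/9 ≈ 2700.4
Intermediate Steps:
X(y) = 2*y (X(y) = y + y = 2*y)
M = -5/3 (M = -(-5*0*6 + 5)/3 = -(0*6 + 5)/3 = -(0 + 5)/3 = -⅓*5 = -5/3 ≈ -1.6667)
L(O) = -8 + (-11/3 + O)² (L(O) = -8 + ((-2 + O) - 5/3)² = -8 + (-11/3 + O)²)
L(-45) - X(-170) = (-8 + (-11 + 3*(-45))²/9) - 2*(-170) = (-8 + (-11 - 135)²/9) - 1*(-340) = (-8 + (⅑)*(-146)²) + 340 = (-8 + (⅑)*21316) + 340 = (-8 + 21316/9) + 340 = 21244/9 + 340 = 24304/9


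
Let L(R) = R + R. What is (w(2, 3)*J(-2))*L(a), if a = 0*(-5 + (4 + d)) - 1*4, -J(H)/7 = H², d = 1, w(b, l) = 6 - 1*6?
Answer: 0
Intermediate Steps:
w(b, l) = 0 (w(b, l) = 6 - 6 = 0)
J(H) = -7*H²
a = -4 (a = 0*(-5 + (4 + 1)) - 1*4 = 0*(-5 + 5) - 4 = 0*0 - 4 = 0 - 4 = -4)
L(R) = 2*R
(w(2, 3)*J(-2))*L(a) = (0*(-7*(-2)²))*(2*(-4)) = (0*(-7*4))*(-8) = (0*(-28))*(-8) = 0*(-8) = 0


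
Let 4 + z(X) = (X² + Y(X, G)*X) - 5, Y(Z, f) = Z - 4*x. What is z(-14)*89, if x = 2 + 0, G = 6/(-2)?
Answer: 44055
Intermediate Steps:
G = -3 (G = 6*(-½) = -3)
x = 2
Y(Z, f) = -8 + Z (Y(Z, f) = Z - 4*2 = Z - 8 = -8 + Z)
z(X) = -9 + X² + X*(-8 + X) (z(X) = -4 + ((X² + (-8 + X)*X) - 5) = -4 + ((X² + X*(-8 + X)) - 5) = -4 + (-5 + X² + X*(-8 + X)) = -9 + X² + X*(-8 + X))
z(-14)*89 = (-9 + (-14)² - 14*(-8 - 14))*89 = (-9 + 196 - 14*(-22))*89 = (-9 + 196 + 308)*89 = 495*89 = 44055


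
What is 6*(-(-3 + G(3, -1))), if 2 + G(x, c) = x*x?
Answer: -24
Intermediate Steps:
G(x, c) = -2 + x² (G(x, c) = -2 + x*x = -2 + x²)
6*(-(-3 + G(3, -1))) = 6*(-(-3 + (-2 + 3²))) = 6*(-(-3 + (-2 + 9))) = 6*(-(-3 + 7)) = 6*(-1*4) = 6*(-4) = -24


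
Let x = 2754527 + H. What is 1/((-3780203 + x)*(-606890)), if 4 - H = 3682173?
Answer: 1/2857144052050 ≈ 3.5000e-13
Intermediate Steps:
H = -3682169 (H = 4 - 1*3682173 = 4 - 3682173 = -3682169)
x = -927642 (x = 2754527 - 3682169 = -927642)
1/((-3780203 + x)*(-606890)) = 1/(-3780203 - 927642*(-606890)) = -1/606890/(-4707845) = -1/4707845*(-1/606890) = 1/2857144052050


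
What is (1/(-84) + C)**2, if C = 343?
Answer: 830073721/7056 ≈ 1.1764e+5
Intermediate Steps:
(1/(-84) + C)**2 = (1/(-84) + 343)**2 = (-1/84 + 343)**2 = (28811/84)**2 = 830073721/7056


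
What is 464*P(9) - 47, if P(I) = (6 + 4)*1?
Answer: 4593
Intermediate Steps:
P(I) = 10 (P(I) = 10*1 = 10)
464*P(9) - 47 = 464*10 - 47 = 4640 - 47 = 4593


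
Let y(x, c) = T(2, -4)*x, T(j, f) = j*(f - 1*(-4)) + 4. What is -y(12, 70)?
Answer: -48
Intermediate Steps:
T(j, f) = 4 + j*(4 + f) (T(j, f) = j*(f + 4) + 4 = j*(4 + f) + 4 = 4 + j*(4 + f))
y(x, c) = 4*x (y(x, c) = (4 + 4*2 - 4*2)*x = (4 + 8 - 8)*x = 4*x)
-y(12, 70) = -4*12 = -1*48 = -48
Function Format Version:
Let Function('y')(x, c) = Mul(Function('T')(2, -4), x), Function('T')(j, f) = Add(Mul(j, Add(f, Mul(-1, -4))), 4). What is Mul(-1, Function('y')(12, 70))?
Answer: -48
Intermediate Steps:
Function('T')(j, f) = Add(4, Mul(j, Add(4, f))) (Function('T')(j, f) = Add(Mul(j, Add(f, 4)), 4) = Add(Mul(j, Add(4, f)), 4) = Add(4, Mul(j, Add(4, f))))
Function('y')(x, c) = Mul(4, x) (Function('y')(x, c) = Mul(Add(4, Mul(4, 2), Mul(-4, 2)), x) = Mul(Add(4, 8, -8), x) = Mul(4, x))
Mul(-1, Function('y')(12, 70)) = Mul(-1, Mul(4, 12)) = Mul(-1, 48) = -48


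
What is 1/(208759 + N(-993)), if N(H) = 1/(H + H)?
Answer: 1986/414595373 ≈ 4.7902e-6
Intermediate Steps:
N(H) = 1/(2*H)
1/(208759 + N(-993)) = 1/(208759 + (½)/(-993)) = 1/(208759 + (½)*(-1/993)) = 1/(208759 - 1/1986) = 1/(414595373/1986) = 1986/414595373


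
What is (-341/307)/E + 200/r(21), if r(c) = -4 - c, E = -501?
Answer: -1230115/153807 ≈ -7.9978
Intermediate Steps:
(-341/307)/E + 200/r(21) = -341/307/(-501) + 200/(-4 - 1*21) = -341*1/307*(-1/501) + 200/(-4 - 21) = -341/307*(-1/501) + 200/(-25) = 341/153807 + 200*(-1/25) = 341/153807 - 8 = -1230115/153807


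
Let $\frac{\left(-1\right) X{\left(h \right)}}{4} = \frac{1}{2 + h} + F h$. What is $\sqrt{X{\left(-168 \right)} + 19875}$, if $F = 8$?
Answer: $\frac{\sqrt{173954305}}{83} \approx 158.91$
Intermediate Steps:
$X{\left(h \right)} = - 32 h - \frac{4}{2 + h}$ ($X{\left(h \right)} = - 4 \left(\frac{1}{2 + h} + 8 h\right) = - 32 h - \frac{4}{2 + h}$)
$\sqrt{X{\left(-168 \right)} + 19875} = \sqrt{\frac{4 \left(-1 - -2688 - 8 \left(-168\right)^{2}\right)}{2 - 168} + 19875} = \sqrt{\frac{4 \left(-1 + 2688 - 225792\right)}{-166} + 19875} = \sqrt{4 \left(- \frac{1}{166}\right) \left(-1 + 2688 - 225792\right) + 19875} = \sqrt{4 \left(- \frac{1}{166}\right) \left(-223105\right) + 19875} = \sqrt{\frac{446210}{83} + 19875} = \sqrt{\frac{2095835}{83}} = \frac{\sqrt{173954305}}{83}$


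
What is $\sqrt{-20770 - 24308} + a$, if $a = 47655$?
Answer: $47655 + i \sqrt{45078} \approx 47655.0 + 212.32 i$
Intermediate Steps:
$\sqrt{-20770 - 24308} + a = \sqrt{-20770 - 24308} + 47655 = \sqrt{-45078} + 47655 = i \sqrt{45078} + 47655 = 47655 + i \sqrt{45078}$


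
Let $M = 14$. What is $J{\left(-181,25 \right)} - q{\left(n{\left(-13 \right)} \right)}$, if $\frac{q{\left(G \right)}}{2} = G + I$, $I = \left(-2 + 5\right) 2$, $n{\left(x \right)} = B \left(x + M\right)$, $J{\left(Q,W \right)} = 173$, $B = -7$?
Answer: $175$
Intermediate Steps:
$n{\left(x \right)} = -98 - 7 x$ ($n{\left(x \right)} = - 7 \left(x + 14\right) = - 7 \left(14 + x\right) = -98 - 7 x$)
$I = 6$ ($I = 3 \cdot 2 = 6$)
$q{\left(G \right)} = 12 + 2 G$ ($q{\left(G \right)} = 2 \left(G + 6\right) = 2 \left(6 + G\right) = 12 + 2 G$)
$J{\left(-181,25 \right)} - q{\left(n{\left(-13 \right)} \right)} = 173 - \left(12 + 2 \left(-98 - -91\right)\right) = 173 - \left(12 + 2 \left(-98 + 91\right)\right) = 173 - \left(12 + 2 \left(-7\right)\right) = 173 - \left(12 - 14\right) = 173 - -2 = 173 + 2 = 175$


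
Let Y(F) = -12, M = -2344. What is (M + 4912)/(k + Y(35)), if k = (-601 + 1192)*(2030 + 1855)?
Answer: 856/765341 ≈ 0.0011185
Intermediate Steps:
k = 2296035 (k = 591*3885 = 2296035)
(M + 4912)/(k + Y(35)) = (-2344 + 4912)/(2296035 - 12) = 2568/2296023 = 2568*(1/2296023) = 856/765341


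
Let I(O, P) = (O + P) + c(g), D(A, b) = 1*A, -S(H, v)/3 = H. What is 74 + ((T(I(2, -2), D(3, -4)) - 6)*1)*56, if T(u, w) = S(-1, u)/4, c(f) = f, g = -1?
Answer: -220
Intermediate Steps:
S(H, v) = -3*H
D(A, b) = A
I(O, P) = -1 + O + P (I(O, P) = (O + P) - 1 = -1 + O + P)
T(u, w) = 3/4 (T(u, w) = -3*(-1)/4 = 3*(1/4) = 3/4)
74 + ((T(I(2, -2), D(3, -4)) - 6)*1)*56 = 74 + ((3/4 - 6)*1)*56 = 74 - 21/4*1*56 = 74 - 21/4*56 = 74 - 294 = -220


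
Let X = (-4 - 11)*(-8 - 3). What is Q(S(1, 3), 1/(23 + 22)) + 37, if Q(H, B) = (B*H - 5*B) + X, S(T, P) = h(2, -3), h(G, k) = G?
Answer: 3029/15 ≈ 201.93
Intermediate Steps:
X = 165 (X = -15*(-11) = 165)
S(T, P) = 2
Q(H, B) = 165 - 5*B + B*H (Q(H, B) = (B*H - 5*B) + 165 = (-5*B + B*H) + 165 = 165 - 5*B + B*H)
Q(S(1, 3), 1/(23 + 22)) + 37 = (165 - 5/(23 + 22) + 2/(23 + 22)) + 37 = (165 - 5/45 + 2/45) + 37 = (165 - 5*1/45 + (1/45)*2) + 37 = (165 - 1/9 + 2/45) + 37 = 2474/15 + 37 = 3029/15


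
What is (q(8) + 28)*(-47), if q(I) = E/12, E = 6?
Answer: -2679/2 ≈ -1339.5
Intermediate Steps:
q(I) = ½ (q(I) = 6/12 = 6*(1/12) = ½)
(q(8) + 28)*(-47) = (½ + 28)*(-47) = (57/2)*(-47) = -2679/2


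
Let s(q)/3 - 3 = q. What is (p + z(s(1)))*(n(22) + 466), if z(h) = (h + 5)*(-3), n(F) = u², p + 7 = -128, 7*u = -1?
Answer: -4247310/49 ≈ -86680.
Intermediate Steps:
u = -⅐ (u = (⅐)*(-1) = -⅐ ≈ -0.14286)
p = -135 (p = -7 - 128 = -135)
s(q) = 9 + 3*q
n(F) = 1/49 (n(F) = (-⅐)² = 1/49)
z(h) = -15 - 3*h (z(h) = (5 + h)*(-3) = -15 - 3*h)
(p + z(s(1)))*(n(22) + 466) = (-135 + (-15 - 3*(9 + 3*1)))*(1/49 + 466) = (-135 + (-15 - 3*(9 + 3)))*(22835/49) = (-135 + (-15 - 3*12))*(22835/49) = (-135 + (-15 - 36))*(22835/49) = (-135 - 51)*(22835/49) = -186*22835/49 = -4247310/49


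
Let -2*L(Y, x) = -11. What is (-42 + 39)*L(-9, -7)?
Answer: -33/2 ≈ -16.500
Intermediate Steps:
L(Y, x) = 11/2 (L(Y, x) = -1/2*(-11) = 11/2)
(-42 + 39)*L(-9, -7) = (-42 + 39)*(11/2) = -3*11/2 = -33/2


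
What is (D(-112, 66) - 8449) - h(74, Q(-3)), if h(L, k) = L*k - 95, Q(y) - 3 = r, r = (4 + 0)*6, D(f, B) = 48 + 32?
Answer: -10272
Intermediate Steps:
D(f, B) = 80
r = 24 (r = 4*6 = 24)
Q(y) = 27 (Q(y) = 3 + 24 = 27)
h(L, k) = -95 + L*k
(D(-112, 66) - 8449) - h(74, Q(-3)) = (80 - 8449) - (-95 + 74*27) = -8369 - (-95 + 1998) = -8369 - 1*1903 = -8369 - 1903 = -10272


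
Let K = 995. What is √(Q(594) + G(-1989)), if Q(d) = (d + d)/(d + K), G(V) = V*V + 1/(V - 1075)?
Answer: √23444176012962041666/2434348 ≈ 1989.0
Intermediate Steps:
G(V) = V² + 1/(-1075 + V)
Q(d) = 2*d/(995 + d) (Q(d) = (d + d)/(d + 995) = (2*d)/(995 + d) = 2*d/(995 + d))
√(Q(594) + G(-1989)) = √(2*594/(995 + 594) + (1 + (-1989)³ - 1075*(-1989)²)/(-1075 - 1989)) = √(2*594/1589 + (1 - 7868724669 - 1075*3956121)/(-3064)) = √(2*594*(1/1589) - (1 - 7868724669 - 4252830075)/3064) = √(1188/1589 - 1/3064*(-12121554743)) = √(1188/1589 + 12121554743/3064) = √(19261154126659/4868696) = √23444176012962041666/2434348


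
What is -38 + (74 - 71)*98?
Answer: 256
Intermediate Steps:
-38 + (74 - 71)*98 = -38 + 3*98 = -38 + 294 = 256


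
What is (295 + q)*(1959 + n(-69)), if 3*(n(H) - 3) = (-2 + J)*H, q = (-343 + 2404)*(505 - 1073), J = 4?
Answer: -2242396348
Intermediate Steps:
q = -1170648 (q = 2061*(-568) = -1170648)
n(H) = 3 + 2*H/3 (n(H) = 3 + ((-2 + 4)*H)/3 = 3 + (2*H)/3 = 3 + 2*H/3)
(295 + q)*(1959 + n(-69)) = (295 - 1170648)*(1959 + (3 + (⅔)*(-69))) = -1170353*(1959 + (3 - 46)) = -1170353*(1959 - 43) = -1170353*1916 = -2242396348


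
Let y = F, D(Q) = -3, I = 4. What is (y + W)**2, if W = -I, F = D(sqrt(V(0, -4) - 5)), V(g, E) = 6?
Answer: 49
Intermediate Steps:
F = -3
W = -4 (W = -1*4 = -4)
y = -3
(y + W)**2 = (-3 - 4)**2 = (-7)**2 = 49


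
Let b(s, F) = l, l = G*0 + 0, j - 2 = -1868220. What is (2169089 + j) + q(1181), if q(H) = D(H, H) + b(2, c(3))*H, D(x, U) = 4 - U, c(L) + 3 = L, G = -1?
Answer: 299694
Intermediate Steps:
c(L) = -3 + L
j = -1868218 (j = 2 - 1868220 = -1868218)
l = 0 (l = -1*0 + 0 = 0 + 0 = 0)
b(s, F) = 0
q(H) = 4 - H (q(H) = (4 - H) + 0*H = (4 - H) + 0 = 4 - H)
(2169089 + j) + q(1181) = (2169089 - 1868218) + (4 - 1*1181) = 300871 + (4 - 1181) = 300871 - 1177 = 299694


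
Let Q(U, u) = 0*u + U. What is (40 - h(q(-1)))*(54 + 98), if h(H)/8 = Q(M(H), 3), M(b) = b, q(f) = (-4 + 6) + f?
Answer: 4864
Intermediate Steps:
q(f) = 2 + f
Q(U, u) = U (Q(U, u) = 0 + U = U)
h(H) = 8*H
(40 - h(q(-1)))*(54 + 98) = (40 - 8*(2 - 1))*(54 + 98) = (40 - 8)*152 = 32*152 = 4864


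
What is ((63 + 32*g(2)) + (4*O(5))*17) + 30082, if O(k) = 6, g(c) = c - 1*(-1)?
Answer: 30649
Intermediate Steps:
g(c) = 1 + c (g(c) = c + 1 = 1 + c)
((63 + 32*g(2)) + (4*O(5))*17) + 30082 = ((63 + 32*(1 + 2)) + (4*6)*17) + 30082 = ((63 + 32*3) + 24*17) + 30082 = ((63 + 96) + 408) + 30082 = (159 + 408) + 30082 = 567 + 30082 = 30649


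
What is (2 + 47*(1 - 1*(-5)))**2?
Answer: 80656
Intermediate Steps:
(2 + 47*(1 - 1*(-5)))**2 = (2 + 47*(1 + 5))**2 = (2 + 47*6)**2 = (2 + 282)**2 = 284**2 = 80656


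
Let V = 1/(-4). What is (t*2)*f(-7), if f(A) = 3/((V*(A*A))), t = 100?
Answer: -2400/49 ≈ -48.980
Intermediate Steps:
V = -¼ ≈ -0.25000
f(A) = -12/A² (f(A) = 3/((-A*A/4)) = 3/((-A²/4)) = 3*(-4/A²) = -12/A²)
(t*2)*f(-7) = (100*2)*(-12/(-7)²) = 200*(-12*1/49) = 200*(-12/49) = -2400/49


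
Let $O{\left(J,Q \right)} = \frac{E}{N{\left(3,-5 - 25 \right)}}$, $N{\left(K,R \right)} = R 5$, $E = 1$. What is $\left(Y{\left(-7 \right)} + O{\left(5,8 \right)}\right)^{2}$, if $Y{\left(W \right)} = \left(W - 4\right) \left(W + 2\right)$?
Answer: $\frac{68046001}{22500} \approx 3024.3$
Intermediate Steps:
$N{\left(K,R \right)} = 5 R$
$Y{\left(W \right)} = \left(-4 + W\right) \left(2 + W\right)$
$O{\left(J,Q \right)} = - \frac{1}{150}$ ($O{\left(J,Q \right)} = 1 \frac{1}{5 \left(-5 - 25\right)} = 1 \frac{1}{5 \left(-30\right)} = 1 \frac{1}{-150} = 1 \left(- \frac{1}{150}\right) = - \frac{1}{150}$)
$\left(Y{\left(-7 \right)} + O{\left(5,8 \right)}\right)^{2} = \left(\left(-8 + \left(-7\right)^{2} - -14\right) - \frac{1}{150}\right)^{2} = \left(\left(-8 + 49 + 14\right) - \frac{1}{150}\right)^{2} = \left(55 - \frac{1}{150}\right)^{2} = \left(\frac{8249}{150}\right)^{2} = \frac{68046001}{22500}$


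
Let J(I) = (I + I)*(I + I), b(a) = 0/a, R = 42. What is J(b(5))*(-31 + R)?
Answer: 0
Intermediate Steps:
b(a) = 0
J(I) = 4*I**2 (J(I) = (2*I)*(2*I) = 4*I**2)
J(b(5))*(-31 + R) = (4*0**2)*(-31 + 42) = (4*0)*11 = 0*11 = 0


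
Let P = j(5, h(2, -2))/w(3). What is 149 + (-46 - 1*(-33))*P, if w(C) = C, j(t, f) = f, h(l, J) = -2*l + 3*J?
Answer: 577/3 ≈ 192.33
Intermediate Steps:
P = -10/3 (P = (-2*2 + 3*(-2))/3 = (-4 - 6)*(⅓) = -10*⅓ = -10/3 ≈ -3.3333)
149 + (-46 - 1*(-33))*P = 149 + (-46 - 1*(-33))*(-10/3) = 149 + (-46 + 33)*(-10/3) = 149 - 13*(-10/3) = 149 + 130/3 = 577/3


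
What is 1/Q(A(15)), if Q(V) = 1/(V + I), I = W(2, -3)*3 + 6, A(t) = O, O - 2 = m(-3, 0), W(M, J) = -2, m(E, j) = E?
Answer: -1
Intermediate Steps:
O = -1 (O = 2 - 3 = -1)
A(t) = -1
I = 0 (I = -2*3 + 6 = -6 + 6 = 0)
Q(V) = 1/V (Q(V) = 1/(V + 0) = 1/V)
1/Q(A(15)) = 1/(1/(-1)) = 1/(-1) = -1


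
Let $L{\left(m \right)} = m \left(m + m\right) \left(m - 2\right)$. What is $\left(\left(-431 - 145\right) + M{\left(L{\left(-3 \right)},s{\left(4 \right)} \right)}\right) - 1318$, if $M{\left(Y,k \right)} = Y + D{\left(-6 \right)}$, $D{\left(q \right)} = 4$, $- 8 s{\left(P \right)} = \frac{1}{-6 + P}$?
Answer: $-1980$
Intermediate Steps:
$s{\left(P \right)} = - \frac{1}{8 \left(-6 + P\right)}$
$L{\left(m \right)} = 2 m^{2} \left(-2 + m\right)$ ($L{\left(m \right)} = m 2 m \left(-2 + m\right) = 2 m^{2} \left(-2 + m\right)$)
$M{\left(Y,k \right)} = 4 + Y$ ($M{\left(Y,k \right)} = Y + 4 = 4 + Y$)
$\left(\left(-431 - 145\right) + M{\left(L{\left(-3 \right)},s{\left(4 \right)} \right)}\right) - 1318 = \left(\left(-431 - 145\right) + \left(4 + 2 \left(-3\right)^{2} \left(-2 - 3\right)\right)\right) - 1318 = \left(\left(-431 - 145\right) + \left(4 + 2 \cdot 9 \left(-5\right)\right)\right) - 1318 = \left(-576 + \left(4 - 90\right)\right) - 1318 = \left(-576 - 86\right) - 1318 = -662 - 1318 = -1980$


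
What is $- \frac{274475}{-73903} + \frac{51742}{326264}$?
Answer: $\frac{46687600213}{12055944196} \approx 3.8726$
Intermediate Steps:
$- \frac{274475}{-73903} + \frac{51742}{326264} = \left(-274475\right) \left(- \frac{1}{73903}\right) + 51742 \cdot \frac{1}{326264} = \frac{274475}{73903} + \frac{25871}{163132} = \frac{46687600213}{12055944196}$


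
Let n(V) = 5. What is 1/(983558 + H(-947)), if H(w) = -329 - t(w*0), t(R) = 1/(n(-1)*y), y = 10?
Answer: 50/49161449 ≈ 1.0171e-6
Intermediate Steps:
t(R) = 1/50 (t(R) = 1/(5*10) = (1/5)*(1/10) = 1/50)
H(w) = -16451/50 (H(w) = -329 - 1*1/50 = -329 - 1/50 = -16451/50)
1/(983558 + H(-947)) = 1/(983558 - 16451/50) = 1/(49161449/50) = 50/49161449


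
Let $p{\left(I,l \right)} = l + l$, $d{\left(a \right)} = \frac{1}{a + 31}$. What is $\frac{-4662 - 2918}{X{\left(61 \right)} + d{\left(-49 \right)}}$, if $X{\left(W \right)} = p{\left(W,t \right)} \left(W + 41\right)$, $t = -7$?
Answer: $\frac{27288}{5141} \approx 5.3079$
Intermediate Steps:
$d{\left(a \right)} = \frac{1}{31 + a}$
$p{\left(I,l \right)} = 2 l$
$X{\left(W \right)} = -574 - 14 W$ ($X{\left(W \right)} = 2 \left(-7\right) \left(W + 41\right) = - 14 \left(41 + W\right) = -574 - 14 W$)
$\frac{-4662 - 2918}{X{\left(61 \right)} + d{\left(-49 \right)}} = \frac{-4662 - 2918}{\left(-574 - 854\right) + \frac{1}{31 - 49}} = - \frac{7580}{\left(-574 - 854\right) + \frac{1}{-18}} = - \frac{7580}{-1428 - \frac{1}{18}} = - \frac{7580}{- \frac{25705}{18}} = \left(-7580\right) \left(- \frac{18}{25705}\right) = \frac{27288}{5141}$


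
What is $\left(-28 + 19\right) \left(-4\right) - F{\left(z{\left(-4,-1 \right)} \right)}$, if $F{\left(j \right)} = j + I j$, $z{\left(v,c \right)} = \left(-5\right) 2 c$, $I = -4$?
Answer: $66$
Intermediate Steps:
$z{\left(v,c \right)} = - 10 c$
$F{\left(j \right)} = - 3 j$ ($F{\left(j \right)} = j - 4 j = - 3 j$)
$\left(-28 + 19\right) \left(-4\right) - F{\left(z{\left(-4,-1 \right)} \right)} = \left(-28 + 19\right) \left(-4\right) - - 3 \left(\left(-10\right) \left(-1\right)\right) = \left(-9\right) \left(-4\right) - \left(-3\right) 10 = 36 - -30 = 36 + 30 = 66$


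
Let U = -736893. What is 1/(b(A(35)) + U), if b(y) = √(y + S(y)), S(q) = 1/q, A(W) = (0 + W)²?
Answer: -902693925/665188832974399 - 35*√1500626/665188832974399 ≈ -1.3571e-6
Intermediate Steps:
A(W) = W²
b(y) = √(y + 1/y)
1/(b(A(35)) + U) = 1/(√(35² + 1/(35²)) - 736893) = 1/(√(1225 + 1/1225) - 736893) = 1/(√(1500626/1225) - 736893) = 1/(√1500626/35 - 736893) = 1/(-736893 + √1500626/35)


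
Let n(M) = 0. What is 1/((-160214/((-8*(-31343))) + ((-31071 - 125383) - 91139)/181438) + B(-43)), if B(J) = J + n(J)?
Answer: -11373622468/511853607855 ≈ -0.022220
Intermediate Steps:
B(J) = J (B(J) = J + 0 = J)
1/((-160214/((-8*(-31343))) + ((-31071 - 125383) - 91139)/181438) + B(-43)) = 1/((-160214/((-8*(-31343))) + ((-31071 - 125383) - 91139)/181438) - 43) = 1/((-160214/250744 + (-156454 - 91139)*(1/181438)) - 43) = 1/((-160214*1/250744 - 247593*1/181438) - 43) = 1/((-80107/125372 - 247593/181438) - 43) = 1/(-22787841731/11373622468 - 43) = 1/(-511853607855/11373622468) = -11373622468/511853607855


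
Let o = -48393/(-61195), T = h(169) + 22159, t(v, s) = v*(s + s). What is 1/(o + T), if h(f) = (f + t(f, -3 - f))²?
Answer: 61195/205627148249753 ≈ 2.9760e-10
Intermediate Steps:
t(v, s) = 2*s*v (t(v, s) = v*(2*s) = 2*s*v)
h(f) = (f + 2*f*(-3 - f))² (h(f) = (f + 2*(-3 - f)*f)² = (f + 2*f*(-3 - f))²)
T = 3360195248 (T = 169²*(5 + 2*169)² + 22159 = 28561*(5 + 338)² + 22159 = 28561*343² + 22159 = 28561*117649 + 22159 = 3360173089 + 22159 = 3360195248)
o = 48393/61195 (o = -48393*(-1/61195) = 48393/61195 ≈ 0.79080)
1/(o + T) = 1/(48393/61195 + 3360195248) = 1/(205627148249753/61195) = 61195/205627148249753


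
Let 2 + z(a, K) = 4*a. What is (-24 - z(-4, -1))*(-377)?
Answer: 2262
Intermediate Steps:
z(a, K) = -2 + 4*a
(-24 - z(-4, -1))*(-377) = (-24 - (-2 + 4*(-4)))*(-377) = (-24 - (-2 - 16))*(-377) = (-24 - 1*(-18))*(-377) = (-24 + 18)*(-377) = -6*(-377) = 2262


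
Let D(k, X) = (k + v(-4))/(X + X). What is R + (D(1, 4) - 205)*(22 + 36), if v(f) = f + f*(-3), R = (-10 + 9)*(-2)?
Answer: -47291/4 ≈ -11823.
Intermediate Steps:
R = 2 (R = -1*(-2) = 2)
v(f) = -2*f (v(f) = f - 3*f = -2*f)
D(k, X) = (8 + k)/(2*X) (D(k, X) = (k - 2*(-4))/(X + X) = (k + 8)/((2*X)) = (8 + k)*(1/(2*X)) = (8 + k)/(2*X))
R + (D(1, 4) - 205)*(22 + 36) = 2 + ((1/2)*(8 + 1)/4 - 205)*(22 + 36) = 2 + ((1/2)*(1/4)*9 - 205)*58 = 2 + (9/8 - 205)*58 = 2 - 1631/8*58 = 2 - 47299/4 = -47291/4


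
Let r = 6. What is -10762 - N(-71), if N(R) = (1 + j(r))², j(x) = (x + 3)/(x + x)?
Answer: -172241/16 ≈ -10765.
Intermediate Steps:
j(x) = (3 + x)/(2*x) (j(x) = (3 + x)/((2*x)) = (3 + x)*(1/(2*x)) = (3 + x)/(2*x))
N(R) = 49/16 (N(R) = (1 + (½)*(3 + 6)/6)² = (1 + (½)*(⅙)*9)² = (1 + ¾)² = (7/4)² = 49/16)
-10762 - N(-71) = -10762 - 1*49/16 = -10762 - 49/16 = -172241/16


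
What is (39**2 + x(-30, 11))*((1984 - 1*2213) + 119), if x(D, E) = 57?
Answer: -173580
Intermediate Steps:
(39**2 + x(-30, 11))*((1984 - 1*2213) + 119) = (39**2 + 57)*((1984 - 1*2213) + 119) = (1521 + 57)*((1984 - 2213) + 119) = 1578*(-229 + 119) = 1578*(-110) = -173580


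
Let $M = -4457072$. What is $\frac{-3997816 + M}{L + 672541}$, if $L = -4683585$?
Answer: $\frac{2113722}{1002761} \approx 2.1079$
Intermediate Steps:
$\frac{-3997816 + M}{L + 672541} = \frac{-3997816 - 4457072}{-4683585 + 672541} = - \frac{8454888}{-4011044} = \left(-8454888\right) \left(- \frac{1}{4011044}\right) = \frac{2113722}{1002761}$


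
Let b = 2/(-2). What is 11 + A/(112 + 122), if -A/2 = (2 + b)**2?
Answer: 1286/117 ≈ 10.991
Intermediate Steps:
b = -1 (b = 2*(-1/2) = -1)
A = -2 (A = -2*(2 - 1)**2 = -2*1**2 = -2*1 = -2)
11 + A/(112 + 122) = 11 - 2/(112 + 122) = 11 - 2/234 = 11 + (1/234)*(-2) = 11 - 1/117 = 1286/117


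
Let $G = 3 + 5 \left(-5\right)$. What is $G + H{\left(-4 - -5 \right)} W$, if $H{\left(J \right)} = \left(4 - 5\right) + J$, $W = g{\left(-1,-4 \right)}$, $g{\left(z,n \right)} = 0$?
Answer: $-22$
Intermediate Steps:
$W = 0$
$H{\left(J \right)} = -1 + J$
$G = -22$ ($G = 3 - 25 = -22$)
$G + H{\left(-4 - -5 \right)} W = -22 + \left(-1 - -1\right) 0 = -22 + \left(-1 + \left(-4 + 5\right)\right) 0 = -22 + \left(-1 + 1\right) 0 = -22 + 0 \cdot 0 = -22 + 0 = -22$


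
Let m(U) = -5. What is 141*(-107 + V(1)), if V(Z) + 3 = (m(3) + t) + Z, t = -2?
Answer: -16356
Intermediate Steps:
V(Z) = -10 + Z (V(Z) = -3 + ((-5 - 2) + Z) = -3 + (-7 + Z) = -10 + Z)
141*(-107 + V(1)) = 141*(-107 + (-10 + 1)) = 141*(-107 - 9) = 141*(-116) = -16356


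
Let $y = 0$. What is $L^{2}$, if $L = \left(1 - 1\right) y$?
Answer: $0$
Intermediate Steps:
$L = 0$ ($L = \left(1 - 1\right) 0 = 0 \cdot 0 = 0$)
$L^{2} = 0^{2} = 0$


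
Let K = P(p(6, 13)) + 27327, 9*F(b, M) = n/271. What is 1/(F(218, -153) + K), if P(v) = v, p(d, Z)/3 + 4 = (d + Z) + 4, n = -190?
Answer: 2439/66789386 ≈ 3.6518e-5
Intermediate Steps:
p(d, Z) = 3*Z + 3*d (p(d, Z) = -12 + 3*((d + Z) + 4) = -12 + 3*((Z + d) + 4) = -12 + 3*(4 + Z + d) = -12 + (12 + 3*Z + 3*d) = 3*Z + 3*d)
F(b, M) = -190/2439 (F(b, M) = (-190/271)/9 = (-190*1/271)/9 = (1/9)*(-190/271) = -190/2439)
K = 27384 (K = (3*13 + 3*6) + 27327 = (39 + 18) + 27327 = 57 + 27327 = 27384)
1/(F(218, -153) + K) = 1/(-190/2439 + 27384) = 1/(66789386/2439) = 2439/66789386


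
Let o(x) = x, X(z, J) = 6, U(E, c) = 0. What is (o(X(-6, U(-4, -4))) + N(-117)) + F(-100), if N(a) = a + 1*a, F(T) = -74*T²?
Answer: -740228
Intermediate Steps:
N(a) = 2*a (N(a) = a + a = 2*a)
(o(X(-6, U(-4, -4))) + N(-117)) + F(-100) = (6 + 2*(-117)) - 74*(-100)² = (6 - 234) - 74*10000 = -228 - 740000 = -740228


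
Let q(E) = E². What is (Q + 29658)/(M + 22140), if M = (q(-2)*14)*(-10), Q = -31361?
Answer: -131/1660 ≈ -0.078916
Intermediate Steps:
M = -560 (M = ((-2)²*14)*(-10) = (4*14)*(-10) = 56*(-10) = -560)
(Q + 29658)/(M + 22140) = (-31361 + 29658)/(-560 + 22140) = -1703/21580 = -1703*1/21580 = -131/1660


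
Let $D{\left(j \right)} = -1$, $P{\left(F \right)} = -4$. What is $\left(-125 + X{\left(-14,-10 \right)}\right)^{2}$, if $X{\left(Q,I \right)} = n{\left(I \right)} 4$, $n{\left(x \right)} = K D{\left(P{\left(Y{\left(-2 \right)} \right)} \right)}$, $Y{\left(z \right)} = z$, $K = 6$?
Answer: $22201$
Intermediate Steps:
$n{\left(x \right)} = -6$ ($n{\left(x \right)} = 6 \left(-1\right) = -6$)
$X{\left(Q,I \right)} = -24$ ($X{\left(Q,I \right)} = \left(-6\right) 4 = -24$)
$\left(-125 + X{\left(-14,-10 \right)}\right)^{2} = \left(-125 - 24\right)^{2} = \left(-149\right)^{2} = 22201$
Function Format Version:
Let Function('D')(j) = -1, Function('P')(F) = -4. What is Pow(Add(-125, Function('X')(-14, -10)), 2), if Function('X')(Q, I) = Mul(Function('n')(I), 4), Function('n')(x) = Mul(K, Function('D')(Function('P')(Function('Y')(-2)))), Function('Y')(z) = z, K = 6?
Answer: 22201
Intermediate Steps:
Function('n')(x) = -6 (Function('n')(x) = Mul(6, -1) = -6)
Function('X')(Q, I) = -24 (Function('X')(Q, I) = Mul(-6, 4) = -24)
Pow(Add(-125, Function('X')(-14, -10)), 2) = Pow(Add(-125, -24), 2) = Pow(-149, 2) = 22201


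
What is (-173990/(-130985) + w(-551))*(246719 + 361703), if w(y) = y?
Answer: -8761124086078/26197 ≈ -3.3443e+8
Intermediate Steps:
(-173990/(-130985) + w(-551))*(246719 + 361703) = (-173990/(-130985) - 551)*(246719 + 361703) = (-173990*(-1/130985) - 551)*608422 = (34798/26197 - 551)*608422 = -14399749/26197*608422 = -8761124086078/26197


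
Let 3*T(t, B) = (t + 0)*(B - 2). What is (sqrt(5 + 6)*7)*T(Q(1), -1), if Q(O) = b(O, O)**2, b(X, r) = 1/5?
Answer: -7*sqrt(11)/25 ≈ -0.92865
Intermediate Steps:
b(X, r) = 1/5
Q(O) = 1/25 (Q(O) = (1/5)**2 = 1/25)
T(t, B) = t*(-2 + B)/3 (T(t, B) = ((t + 0)*(B - 2))/3 = (t*(-2 + B))/3 = t*(-2 + B)/3)
(sqrt(5 + 6)*7)*T(Q(1), -1) = (sqrt(5 + 6)*7)*((1/3)*(1/25)*(-2 - 1)) = (sqrt(11)*7)*((1/3)*(1/25)*(-3)) = (7*sqrt(11))*(-1/25) = -7*sqrt(11)/25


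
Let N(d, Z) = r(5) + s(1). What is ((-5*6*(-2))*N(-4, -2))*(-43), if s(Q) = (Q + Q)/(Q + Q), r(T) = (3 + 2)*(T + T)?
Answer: -131580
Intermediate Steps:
r(T) = 10*T (r(T) = 5*(2*T) = 10*T)
s(Q) = 1 (s(Q) = (2*Q)/((2*Q)) = (2*Q)*(1/(2*Q)) = 1)
N(d, Z) = 51 (N(d, Z) = 10*5 + 1 = 50 + 1 = 51)
((-5*6*(-2))*N(-4, -2))*(-43) = ((-5*6*(-2))*51)*(-43) = (-30*(-2)*51)*(-43) = (60*51)*(-43) = 3060*(-43) = -131580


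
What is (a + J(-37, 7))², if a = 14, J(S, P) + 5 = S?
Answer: 784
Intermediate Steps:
J(S, P) = -5 + S
(a + J(-37, 7))² = (14 + (-5 - 37))² = (14 - 42)² = (-28)² = 784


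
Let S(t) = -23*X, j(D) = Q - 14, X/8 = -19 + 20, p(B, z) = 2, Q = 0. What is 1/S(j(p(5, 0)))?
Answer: -1/184 ≈ -0.0054348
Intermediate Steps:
X = 8 (X = 8*(-19 + 20) = 8*1 = 8)
j(D) = -14 (j(D) = 0 - 14 = -14)
S(t) = -184 (S(t) = -23*8 = -184)
1/S(j(p(5, 0))) = 1/(-184) = -1/184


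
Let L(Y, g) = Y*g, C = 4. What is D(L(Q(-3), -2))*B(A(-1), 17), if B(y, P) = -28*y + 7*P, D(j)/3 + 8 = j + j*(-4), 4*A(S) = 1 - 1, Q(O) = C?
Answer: 5712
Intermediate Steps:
Q(O) = 4
A(S) = 0 (A(S) = (1 - 1)/4 = (¼)*0 = 0)
D(j) = -24 - 9*j (D(j) = -24 + 3*(j + j*(-4)) = -24 + 3*(j - 4*j) = -24 + 3*(-3*j) = -24 - 9*j)
D(L(Q(-3), -2))*B(A(-1), 17) = (-24 - 36*(-2))*(-28*0 + 7*17) = (-24 - 9*(-8))*(0 + 119) = (-24 + 72)*119 = 48*119 = 5712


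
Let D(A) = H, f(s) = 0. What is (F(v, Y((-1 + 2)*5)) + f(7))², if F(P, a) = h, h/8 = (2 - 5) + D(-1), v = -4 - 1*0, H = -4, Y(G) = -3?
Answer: 3136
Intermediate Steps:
D(A) = -4
v = -4 (v = -4 + 0 = -4)
h = -56 (h = 8*((2 - 5) - 4) = 8*(-3 - 4) = 8*(-7) = -56)
F(P, a) = -56
(F(v, Y((-1 + 2)*5)) + f(7))² = (-56 + 0)² = (-56)² = 3136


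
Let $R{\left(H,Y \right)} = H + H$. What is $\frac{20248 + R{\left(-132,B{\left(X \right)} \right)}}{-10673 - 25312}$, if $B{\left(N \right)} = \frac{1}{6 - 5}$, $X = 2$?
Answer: $- \frac{19984}{35985} \approx -0.55534$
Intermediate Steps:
$B{\left(N \right)} = 1$ ($B{\left(N \right)} = 1^{-1} = 1$)
$R{\left(H,Y \right)} = 2 H$
$\frac{20248 + R{\left(-132,B{\left(X \right)} \right)}}{-10673 - 25312} = \frac{20248 + 2 \left(-132\right)}{-10673 - 25312} = \frac{20248 - 264}{-35985} = 19984 \left(- \frac{1}{35985}\right) = - \frac{19984}{35985}$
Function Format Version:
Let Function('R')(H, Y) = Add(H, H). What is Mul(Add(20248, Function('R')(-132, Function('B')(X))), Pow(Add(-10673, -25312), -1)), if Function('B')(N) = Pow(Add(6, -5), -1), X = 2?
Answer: Rational(-19984, 35985) ≈ -0.55534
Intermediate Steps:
Function('B')(N) = 1 (Function('B')(N) = Pow(1, -1) = 1)
Function('R')(H, Y) = Mul(2, H)
Mul(Add(20248, Function('R')(-132, Function('B')(X))), Pow(Add(-10673, -25312), -1)) = Mul(Add(20248, Mul(2, -132)), Pow(Add(-10673, -25312), -1)) = Mul(Add(20248, -264), Pow(-35985, -1)) = Mul(19984, Rational(-1, 35985)) = Rational(-19984, 35985)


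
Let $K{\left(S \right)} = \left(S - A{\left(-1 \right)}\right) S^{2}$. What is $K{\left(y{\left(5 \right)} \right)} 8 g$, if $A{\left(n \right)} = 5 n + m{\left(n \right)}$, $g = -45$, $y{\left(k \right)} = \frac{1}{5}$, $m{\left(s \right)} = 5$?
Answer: $- \frac{72}{25} \approx -2.88$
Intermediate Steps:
$y{\left(k \right)} = \frac{1}{5}$
$A{\left(n \right)} = 5 + 5 n$ ($A{\left(n \right)} = 5 n + 5 = 5 + 5 n$)
$K{\left(S \right)} = S^{3}$ ($K{\left(S \right)} = \left(S - \left(5 + 5 \left(-1\right)\right)\right) S^{2} = \left(S - \left(5 - 5\right)\right) S^{2} = \left(S - 0\right) S^{2} = \left(S + 0\right) S^{2} = S S^{2} = S^{3}$)
$K{\left(y{\left(5 \right)} \right)} 8 g = \left(\frac{1}{5}\right)^{3} \cdot 8 \left(-45\right) = \frac{1}{125} \cdot 8 \left(-45\right) = \frac{8}{125} \left(-45\right) = - \frac{72}{25}$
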